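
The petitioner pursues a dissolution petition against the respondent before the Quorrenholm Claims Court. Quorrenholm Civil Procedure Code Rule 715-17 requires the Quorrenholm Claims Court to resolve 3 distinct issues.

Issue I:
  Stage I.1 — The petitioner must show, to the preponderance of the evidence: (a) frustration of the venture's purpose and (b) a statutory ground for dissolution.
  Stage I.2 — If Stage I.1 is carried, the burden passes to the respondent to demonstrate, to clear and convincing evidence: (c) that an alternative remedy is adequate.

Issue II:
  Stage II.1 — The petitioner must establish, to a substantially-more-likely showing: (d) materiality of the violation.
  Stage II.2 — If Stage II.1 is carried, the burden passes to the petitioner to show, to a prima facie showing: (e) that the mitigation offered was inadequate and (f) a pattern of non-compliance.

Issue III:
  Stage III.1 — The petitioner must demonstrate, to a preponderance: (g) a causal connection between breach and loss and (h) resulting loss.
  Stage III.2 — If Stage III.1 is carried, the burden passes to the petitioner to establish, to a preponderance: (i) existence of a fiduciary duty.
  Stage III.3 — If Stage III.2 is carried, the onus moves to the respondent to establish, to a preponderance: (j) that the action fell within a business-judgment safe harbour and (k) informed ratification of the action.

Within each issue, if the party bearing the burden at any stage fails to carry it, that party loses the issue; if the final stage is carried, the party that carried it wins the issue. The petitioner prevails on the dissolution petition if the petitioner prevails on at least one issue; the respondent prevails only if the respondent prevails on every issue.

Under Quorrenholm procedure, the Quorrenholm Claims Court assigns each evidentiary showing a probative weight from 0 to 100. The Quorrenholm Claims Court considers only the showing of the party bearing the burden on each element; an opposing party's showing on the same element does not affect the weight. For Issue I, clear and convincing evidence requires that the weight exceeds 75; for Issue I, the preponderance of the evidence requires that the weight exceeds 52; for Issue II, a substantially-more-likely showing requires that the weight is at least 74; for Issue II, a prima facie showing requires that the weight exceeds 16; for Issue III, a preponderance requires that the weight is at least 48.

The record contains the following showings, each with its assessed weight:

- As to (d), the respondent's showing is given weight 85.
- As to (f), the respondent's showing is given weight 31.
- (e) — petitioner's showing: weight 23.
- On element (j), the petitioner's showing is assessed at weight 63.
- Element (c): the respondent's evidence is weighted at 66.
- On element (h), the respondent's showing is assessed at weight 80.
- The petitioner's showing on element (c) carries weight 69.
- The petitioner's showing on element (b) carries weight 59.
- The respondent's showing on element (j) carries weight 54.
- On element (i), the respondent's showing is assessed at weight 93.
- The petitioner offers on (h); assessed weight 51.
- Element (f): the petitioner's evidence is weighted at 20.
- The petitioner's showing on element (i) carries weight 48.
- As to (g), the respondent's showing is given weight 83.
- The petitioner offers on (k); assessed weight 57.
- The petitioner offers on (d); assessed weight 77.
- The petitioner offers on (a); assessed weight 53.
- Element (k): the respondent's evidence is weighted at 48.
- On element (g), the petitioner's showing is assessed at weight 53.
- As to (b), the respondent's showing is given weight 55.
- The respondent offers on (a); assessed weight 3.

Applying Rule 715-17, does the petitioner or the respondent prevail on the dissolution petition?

— Issue I —
Stage I.1 — burden on petitioner; standard: the preponderance of the evidence (weight exceeds 52).
    (a): 53 (respondent's 3 disregarded) > 52 [met]
    (b): 59 (respondent's 55 disregarded) > 52 [met]
  Stage I.1 carried; the burden shifts to the respondent.
Stage I.2 — burden on respondent; standard: clear and convincing evidence (weight exceeds 75).
    (c): 66 (petitioner's 69 disregarded) ≤ 75 [not met]
  Not every element is met, so the respondent fails to carry Stage I.2.
So the petitioner prevails on this issue.
— Issue II —
Stage II.1 (petitioner, a substantially-more-likely showing, weight is at least 74): (d) 77 (respondent's 85 disregarded) ≥ 74 — meets.
  Stage II.1 carried; the burden remains with the petitioner.
Stage II.2 (petitioner, a prima facie showing, weight exceeds 16): (e) 23 > 16 — meets; (f) 20 (respondent's 31 disregarded) > 16 — meets.
  The petitioner carries the last stage.
Every stage carried; the petitioner prevails on this issue.
— Issue III —
At Stage III.1 the petitioner must meet a preponderance (weight is at least 48): on (g) the weight is 53 (the respondent's 83 is given no effect), ≥ 48, so (g) meets the standard; on (h) the weight is 51 (the respondent's 80 is given no effect), ≥ 48, so (h) meets the standard.
  All elements met. The petitioner retains the burden for Stage III.2.
At Stage III.2 the petitioner must meet a preponderance (weight is at least 48): on (i) the weight is 48 (the respondent's 93 is given no effect), ≥ 48, so (i) meets the standard.
  All elements met. The burden passes to the respondent.
At Stage III.3 the respondent must meet a preponderance (weight is at least 48): on (j) the weight is 54 (the petitioner's 63 is given no effect), ≥ 48, so (j) meets the standard; on (k) the weight is 48 (the petitioner's 57 is given no effect), ≥ 48, so (k) meets the standard.
  All elements met at the final stage.
With every stage satisfied, the respondent prevails on this issue.
Per-issue: Issue I → petitioner; Issue II → petitioner; Issue III → respondent. The petitioner must prevail on at least one issue; overall, the petitioner prevails.

petitioner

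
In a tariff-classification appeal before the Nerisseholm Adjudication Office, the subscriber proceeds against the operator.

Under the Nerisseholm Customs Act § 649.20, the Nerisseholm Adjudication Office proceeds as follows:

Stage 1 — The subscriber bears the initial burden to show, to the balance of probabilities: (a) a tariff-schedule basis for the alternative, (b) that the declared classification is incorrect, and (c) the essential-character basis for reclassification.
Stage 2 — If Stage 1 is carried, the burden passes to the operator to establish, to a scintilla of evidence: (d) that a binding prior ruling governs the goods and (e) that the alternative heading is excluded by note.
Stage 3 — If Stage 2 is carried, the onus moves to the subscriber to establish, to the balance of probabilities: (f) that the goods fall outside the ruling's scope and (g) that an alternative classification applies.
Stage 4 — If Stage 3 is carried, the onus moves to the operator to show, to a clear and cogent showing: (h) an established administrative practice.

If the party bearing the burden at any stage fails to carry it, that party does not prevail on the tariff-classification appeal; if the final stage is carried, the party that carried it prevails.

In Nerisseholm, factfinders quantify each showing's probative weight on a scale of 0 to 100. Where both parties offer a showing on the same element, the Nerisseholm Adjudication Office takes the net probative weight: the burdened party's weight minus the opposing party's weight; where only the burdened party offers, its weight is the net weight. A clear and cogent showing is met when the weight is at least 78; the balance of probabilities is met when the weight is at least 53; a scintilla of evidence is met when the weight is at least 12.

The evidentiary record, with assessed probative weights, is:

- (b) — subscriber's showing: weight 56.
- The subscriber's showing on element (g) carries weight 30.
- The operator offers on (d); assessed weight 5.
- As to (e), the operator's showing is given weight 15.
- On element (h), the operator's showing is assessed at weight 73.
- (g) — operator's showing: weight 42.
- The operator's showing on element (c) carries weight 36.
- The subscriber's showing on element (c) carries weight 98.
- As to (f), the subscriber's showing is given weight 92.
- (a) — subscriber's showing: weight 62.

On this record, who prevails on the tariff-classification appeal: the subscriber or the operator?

subscriber

Stage 1 (subscriber, the balance of probabilities, weight is at least 53): (a) 62 ≥ 53 — meets; (b) 56 ≥ 53 — meets; (c) net 98−36=62 ≥ 53 — meets.
  Stage 1 carried; the burden shifts to the operator.
Stage 2 (operator, a scintilla of evidence, weight is at least 12): (d) 5 < 12 — fails; (e) 15 ≥ 12 — meets.
  The operator does not carry Stage 2.
So the subscriber prevails.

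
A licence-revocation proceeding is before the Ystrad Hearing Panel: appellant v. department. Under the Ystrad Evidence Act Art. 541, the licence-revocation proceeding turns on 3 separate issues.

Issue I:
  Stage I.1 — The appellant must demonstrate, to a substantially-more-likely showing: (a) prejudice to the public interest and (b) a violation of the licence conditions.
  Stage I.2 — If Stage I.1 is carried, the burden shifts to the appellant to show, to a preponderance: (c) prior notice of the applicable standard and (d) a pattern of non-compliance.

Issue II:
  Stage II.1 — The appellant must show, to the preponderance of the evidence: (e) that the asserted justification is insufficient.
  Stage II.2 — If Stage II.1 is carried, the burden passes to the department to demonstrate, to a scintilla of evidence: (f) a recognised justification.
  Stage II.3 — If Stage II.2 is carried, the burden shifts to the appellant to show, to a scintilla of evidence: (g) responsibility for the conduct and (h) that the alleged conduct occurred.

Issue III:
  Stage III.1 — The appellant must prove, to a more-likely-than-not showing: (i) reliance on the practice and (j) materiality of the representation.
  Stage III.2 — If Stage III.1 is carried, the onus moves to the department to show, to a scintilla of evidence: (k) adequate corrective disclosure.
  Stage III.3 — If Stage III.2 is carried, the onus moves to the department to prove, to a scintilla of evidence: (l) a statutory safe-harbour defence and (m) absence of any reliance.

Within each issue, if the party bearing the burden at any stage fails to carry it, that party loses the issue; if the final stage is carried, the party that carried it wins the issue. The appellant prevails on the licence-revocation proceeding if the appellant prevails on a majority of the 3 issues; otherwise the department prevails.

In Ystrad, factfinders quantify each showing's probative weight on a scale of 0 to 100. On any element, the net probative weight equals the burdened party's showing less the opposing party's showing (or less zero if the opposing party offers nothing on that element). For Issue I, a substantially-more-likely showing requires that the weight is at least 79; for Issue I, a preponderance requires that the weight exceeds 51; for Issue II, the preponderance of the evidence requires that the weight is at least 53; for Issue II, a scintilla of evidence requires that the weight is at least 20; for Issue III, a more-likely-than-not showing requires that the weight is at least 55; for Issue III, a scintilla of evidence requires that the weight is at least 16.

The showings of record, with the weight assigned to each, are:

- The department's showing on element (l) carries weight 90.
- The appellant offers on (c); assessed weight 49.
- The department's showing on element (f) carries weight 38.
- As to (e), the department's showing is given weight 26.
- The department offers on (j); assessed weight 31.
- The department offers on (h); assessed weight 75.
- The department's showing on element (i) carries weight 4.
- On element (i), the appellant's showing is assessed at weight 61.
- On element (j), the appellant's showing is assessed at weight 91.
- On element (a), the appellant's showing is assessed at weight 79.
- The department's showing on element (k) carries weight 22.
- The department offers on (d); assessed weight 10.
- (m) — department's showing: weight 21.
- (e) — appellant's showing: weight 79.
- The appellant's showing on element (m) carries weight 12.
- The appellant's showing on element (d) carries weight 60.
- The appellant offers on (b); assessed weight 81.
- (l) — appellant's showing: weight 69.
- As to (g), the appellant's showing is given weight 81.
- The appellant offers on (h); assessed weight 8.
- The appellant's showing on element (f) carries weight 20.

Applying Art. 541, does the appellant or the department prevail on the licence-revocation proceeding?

appellant

— Issue I —
Stage I.1 — burden on appellant; standard: a substantially-more-likely showing (weight is at least 79).
    (a): 79 ≥ 79 [met]
    (b): 81 ≥ 79 [met]
  Stage I.1 is satisfied; the appellant continues to bear the burden.
Stage I.2 — burden on appellant; standard: a preponderance (weight exceeds 51).
    (c): 49 ≤ 51 [not met]
    (d): 60 − 10 = 50 ≤ 51 [not met]
  Not every element is met, so the appellant fails to carry Stage I.2.
The department prevails on this issue.
— Issue II —
At Stage II.1 the appellant must meet the preponderance of the evidence (weight is at least 53): on (e) the weight is 79 less the opposing 26 gives net 53, which does reach 53, so (e) meets the standard.
  Stage II.1 carried; the burden shifts to the department.
At Stage II.2 the department must meet a scintilla of evidence (weight is at least 20): on (f) the weight is 38 less the opposing 20 gives net 18, which does not reach 20, so (f) does not meet the standard.
  The department does not carry Stage II.2.
So the appellant prevails on this issue.
— Issue III —
Stage III.1 (appellant, a more-likely-than-not showing, weight is at least 55): (i) net 61−4=57 ≥ 55 — meets; (j) net 91−31=60 ≥ 55 — meets.
  The appellant carries Stage III.1; the department now bears the burden.
Stage III.2 (department, a scintilla of evidence, weight is at least 16): (k) 22 ≥ 16 — meets.
  All elements met. The department retains the burden for Stage III.3.
Stage III.3 (department, a scintilla of evidence, weight is at least 16): (l) net 90−69=21 ≥ 16 — meets; (m) net 21−12=9 < 16 — fails.
  Stage III.3 not carried; the department fails its burden.
The appellant prevails on this issue.
Per-issue: Issue I → department; Issue II → appellant; Issue III → appellant. The appellant must prevail on a majority of issues; overall, the appellant prevails.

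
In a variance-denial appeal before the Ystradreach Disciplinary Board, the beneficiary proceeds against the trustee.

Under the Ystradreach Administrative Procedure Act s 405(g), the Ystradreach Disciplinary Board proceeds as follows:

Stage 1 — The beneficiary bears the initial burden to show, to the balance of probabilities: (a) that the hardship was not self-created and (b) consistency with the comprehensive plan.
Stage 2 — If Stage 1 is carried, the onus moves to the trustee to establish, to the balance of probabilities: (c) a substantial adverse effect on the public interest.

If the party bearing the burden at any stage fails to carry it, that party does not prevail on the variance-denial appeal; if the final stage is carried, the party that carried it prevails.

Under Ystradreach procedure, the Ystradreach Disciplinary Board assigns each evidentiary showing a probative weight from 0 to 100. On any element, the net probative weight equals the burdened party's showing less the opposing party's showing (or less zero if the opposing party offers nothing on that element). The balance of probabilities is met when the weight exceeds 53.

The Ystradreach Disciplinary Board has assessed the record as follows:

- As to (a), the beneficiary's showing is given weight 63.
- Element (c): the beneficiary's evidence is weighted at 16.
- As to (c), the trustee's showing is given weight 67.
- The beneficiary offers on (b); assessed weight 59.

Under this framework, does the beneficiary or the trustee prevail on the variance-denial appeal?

At Stage 1 the beneficiary must meet the balance of probabilities (weight exceeds 53): on (a) the weight is 63, which does exceed 53, so (a) meets the standard; on (b) the weight is 59, > 53, so (b) meets the standard.
  Stage 1 is satisfied; the onus moves to the trustee.
At Stage 2 the trustee must meet the balance of probabilities (weight exceeds 53): on (c) the weight is 67 less the opposing 16 gives net 51, which does not exceed 53, so (c) does not meet the standard.
  Not every element is met, so the trustee fails to carry Stage 2.
The beneficiary prevails.

beneficiary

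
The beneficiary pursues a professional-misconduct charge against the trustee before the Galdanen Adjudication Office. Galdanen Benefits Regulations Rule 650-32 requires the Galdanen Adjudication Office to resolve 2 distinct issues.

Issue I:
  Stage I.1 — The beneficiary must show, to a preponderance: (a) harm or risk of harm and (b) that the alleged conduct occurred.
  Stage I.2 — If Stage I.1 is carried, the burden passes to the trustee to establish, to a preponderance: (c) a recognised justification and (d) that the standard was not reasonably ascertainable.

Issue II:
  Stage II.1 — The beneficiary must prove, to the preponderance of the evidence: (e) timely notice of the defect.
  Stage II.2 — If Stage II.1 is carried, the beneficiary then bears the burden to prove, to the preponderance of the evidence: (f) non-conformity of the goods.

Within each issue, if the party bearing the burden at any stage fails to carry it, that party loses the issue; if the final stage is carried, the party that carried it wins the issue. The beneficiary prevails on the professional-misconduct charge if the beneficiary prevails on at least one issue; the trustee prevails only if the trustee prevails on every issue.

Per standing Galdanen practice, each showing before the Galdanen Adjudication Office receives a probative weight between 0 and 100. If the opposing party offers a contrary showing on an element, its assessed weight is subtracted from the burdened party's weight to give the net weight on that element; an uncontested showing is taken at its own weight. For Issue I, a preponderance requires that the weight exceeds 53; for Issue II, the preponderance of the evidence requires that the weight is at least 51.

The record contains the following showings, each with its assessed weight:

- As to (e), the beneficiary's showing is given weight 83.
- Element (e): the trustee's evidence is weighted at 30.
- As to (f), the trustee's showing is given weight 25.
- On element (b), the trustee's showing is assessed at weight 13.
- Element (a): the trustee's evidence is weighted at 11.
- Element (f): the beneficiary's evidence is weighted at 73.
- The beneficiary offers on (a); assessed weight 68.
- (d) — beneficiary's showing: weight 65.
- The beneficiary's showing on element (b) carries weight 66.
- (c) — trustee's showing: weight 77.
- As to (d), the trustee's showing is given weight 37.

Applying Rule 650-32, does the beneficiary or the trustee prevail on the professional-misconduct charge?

trustee

— Issue I —
Stage I.1 — burden on beneficiary; standard: a preponderance (weight exceeds 53).
    (a): 68 − 11 = 57 > 53 [met]
    (b): 66 − 13 = 53 ≤ 53 [not met]
  Stage I.1 not carried; the beneficiary fails its burden.
The trustee prevails on this issue.
— Issue II —
At Stage II.1 the beneficiary must meet the preponderance of the evidence (weight is at least 51): on (e) the weight is 83 less the opposing 30 gives net 53, ≥ 51, so (e) meets the standard.
  All elements met. The beneficiary retains the burden for Stage II.2.
At Stage II.2 the beneficiary must meet the preponderance of the evidence (weight is at least 51): on (f) the weight is 73 less the opposing 25 gives net 48, < 51, so (f) does not meet the standard.
  Not every element is met, so the beneficiary fails to carry Stage II.2.
So the trustee prevails on this issue.
Per-issue: Issue I → trustee; Issue II → trustee. The beneficiary must prevail on at least one issue; overall, the trustee prevails.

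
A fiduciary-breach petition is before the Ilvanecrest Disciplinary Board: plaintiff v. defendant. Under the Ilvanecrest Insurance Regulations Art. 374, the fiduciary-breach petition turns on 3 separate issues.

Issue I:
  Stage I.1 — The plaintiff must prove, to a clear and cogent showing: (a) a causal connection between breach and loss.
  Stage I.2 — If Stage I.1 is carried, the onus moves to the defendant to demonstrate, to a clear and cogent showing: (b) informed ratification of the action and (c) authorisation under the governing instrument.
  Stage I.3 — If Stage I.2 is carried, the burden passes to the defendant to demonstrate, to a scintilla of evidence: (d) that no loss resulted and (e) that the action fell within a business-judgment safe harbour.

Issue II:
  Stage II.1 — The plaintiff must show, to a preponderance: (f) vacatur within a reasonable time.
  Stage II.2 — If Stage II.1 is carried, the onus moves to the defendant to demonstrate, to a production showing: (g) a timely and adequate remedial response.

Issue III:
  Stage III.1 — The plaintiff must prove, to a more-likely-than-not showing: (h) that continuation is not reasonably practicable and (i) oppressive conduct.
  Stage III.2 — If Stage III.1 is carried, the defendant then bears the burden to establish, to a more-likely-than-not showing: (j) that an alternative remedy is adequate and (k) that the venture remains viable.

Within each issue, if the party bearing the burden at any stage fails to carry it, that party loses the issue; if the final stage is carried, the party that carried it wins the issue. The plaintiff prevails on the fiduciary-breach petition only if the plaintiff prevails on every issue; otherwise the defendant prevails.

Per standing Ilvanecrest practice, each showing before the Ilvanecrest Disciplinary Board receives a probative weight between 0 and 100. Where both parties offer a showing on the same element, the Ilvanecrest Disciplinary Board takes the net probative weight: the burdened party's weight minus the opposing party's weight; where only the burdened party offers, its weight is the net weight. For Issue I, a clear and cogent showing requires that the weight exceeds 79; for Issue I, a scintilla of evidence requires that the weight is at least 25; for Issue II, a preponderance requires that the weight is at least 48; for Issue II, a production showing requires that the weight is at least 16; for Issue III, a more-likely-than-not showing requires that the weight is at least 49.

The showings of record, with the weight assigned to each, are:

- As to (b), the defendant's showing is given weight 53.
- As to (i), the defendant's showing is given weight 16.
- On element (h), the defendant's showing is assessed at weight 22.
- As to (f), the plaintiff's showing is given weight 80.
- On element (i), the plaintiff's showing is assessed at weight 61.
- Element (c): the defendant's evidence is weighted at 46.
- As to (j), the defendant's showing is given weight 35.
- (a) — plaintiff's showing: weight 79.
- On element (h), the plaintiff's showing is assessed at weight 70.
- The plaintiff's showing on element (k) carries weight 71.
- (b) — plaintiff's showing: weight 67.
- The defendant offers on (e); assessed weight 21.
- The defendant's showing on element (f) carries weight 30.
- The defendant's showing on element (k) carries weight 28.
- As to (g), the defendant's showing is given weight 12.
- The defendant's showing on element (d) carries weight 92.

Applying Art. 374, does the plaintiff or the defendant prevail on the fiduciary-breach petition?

defendant

— Issue I —
At Stage I.1 the plaintiff must meet a clear and cogent showing (weight exceeds 79): on (a) the weight is 79, which does not exceed 79, so (a) does not meet the standard.
  Stage I.1 not carried; the plaintiff fails its burden.
So the defendant prevails on this issue.
— Issue II —
Stage II.1 (plaintiff, a preponderance, weight is at least 48): (f) net 80−30=50 ≥ 48 — meets.
  All elements met. The burden passes to the defendant.
Stage II.2 (defendant, a production showing, weight is at least 16): (g) 12 < 16 — fails.
  The defendant does not carry Stage II.2.
The plaintiff prevails on this issue.
— Issue III —
Stage III.1 (plaintiff, a more-likely-than-not showing, weight is at least 49): (h) net 70−22=48 < 49 — fails; (i) net 61−16=45 < 49 — fails.
  The plaintiff does not carry Stage III.1.
So the defendant prevails on this issue.
Per-issue: Issue I → defendant; Issue II → plaintiff; Issue III → defendant. The plaintiff must prevail on every issue; overall, the defendant prevails.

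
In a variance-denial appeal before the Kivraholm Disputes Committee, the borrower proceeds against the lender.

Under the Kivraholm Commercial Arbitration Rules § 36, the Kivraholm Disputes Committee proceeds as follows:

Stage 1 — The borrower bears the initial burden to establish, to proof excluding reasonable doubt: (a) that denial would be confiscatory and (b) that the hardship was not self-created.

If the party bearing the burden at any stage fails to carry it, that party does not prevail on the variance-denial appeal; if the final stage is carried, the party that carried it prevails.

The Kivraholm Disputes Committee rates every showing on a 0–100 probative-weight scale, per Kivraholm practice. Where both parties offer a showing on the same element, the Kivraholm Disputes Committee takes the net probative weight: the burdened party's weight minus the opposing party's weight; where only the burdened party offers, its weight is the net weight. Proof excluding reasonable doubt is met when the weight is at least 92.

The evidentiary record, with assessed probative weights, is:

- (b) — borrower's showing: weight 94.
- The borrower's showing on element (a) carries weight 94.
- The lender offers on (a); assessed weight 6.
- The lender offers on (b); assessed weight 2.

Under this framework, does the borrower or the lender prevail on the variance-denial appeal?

lender

Stage 1 (borrower, proof excluding reasonable doubt, weight is at least 92): (a) net 94−6=88 < 92 — fails; (b) net 94−2=92 ≥ 92 — meets.
  Stage 1 not carried; the borrower fails its burden.
The analysis ends at Stage 1; the lender prevails.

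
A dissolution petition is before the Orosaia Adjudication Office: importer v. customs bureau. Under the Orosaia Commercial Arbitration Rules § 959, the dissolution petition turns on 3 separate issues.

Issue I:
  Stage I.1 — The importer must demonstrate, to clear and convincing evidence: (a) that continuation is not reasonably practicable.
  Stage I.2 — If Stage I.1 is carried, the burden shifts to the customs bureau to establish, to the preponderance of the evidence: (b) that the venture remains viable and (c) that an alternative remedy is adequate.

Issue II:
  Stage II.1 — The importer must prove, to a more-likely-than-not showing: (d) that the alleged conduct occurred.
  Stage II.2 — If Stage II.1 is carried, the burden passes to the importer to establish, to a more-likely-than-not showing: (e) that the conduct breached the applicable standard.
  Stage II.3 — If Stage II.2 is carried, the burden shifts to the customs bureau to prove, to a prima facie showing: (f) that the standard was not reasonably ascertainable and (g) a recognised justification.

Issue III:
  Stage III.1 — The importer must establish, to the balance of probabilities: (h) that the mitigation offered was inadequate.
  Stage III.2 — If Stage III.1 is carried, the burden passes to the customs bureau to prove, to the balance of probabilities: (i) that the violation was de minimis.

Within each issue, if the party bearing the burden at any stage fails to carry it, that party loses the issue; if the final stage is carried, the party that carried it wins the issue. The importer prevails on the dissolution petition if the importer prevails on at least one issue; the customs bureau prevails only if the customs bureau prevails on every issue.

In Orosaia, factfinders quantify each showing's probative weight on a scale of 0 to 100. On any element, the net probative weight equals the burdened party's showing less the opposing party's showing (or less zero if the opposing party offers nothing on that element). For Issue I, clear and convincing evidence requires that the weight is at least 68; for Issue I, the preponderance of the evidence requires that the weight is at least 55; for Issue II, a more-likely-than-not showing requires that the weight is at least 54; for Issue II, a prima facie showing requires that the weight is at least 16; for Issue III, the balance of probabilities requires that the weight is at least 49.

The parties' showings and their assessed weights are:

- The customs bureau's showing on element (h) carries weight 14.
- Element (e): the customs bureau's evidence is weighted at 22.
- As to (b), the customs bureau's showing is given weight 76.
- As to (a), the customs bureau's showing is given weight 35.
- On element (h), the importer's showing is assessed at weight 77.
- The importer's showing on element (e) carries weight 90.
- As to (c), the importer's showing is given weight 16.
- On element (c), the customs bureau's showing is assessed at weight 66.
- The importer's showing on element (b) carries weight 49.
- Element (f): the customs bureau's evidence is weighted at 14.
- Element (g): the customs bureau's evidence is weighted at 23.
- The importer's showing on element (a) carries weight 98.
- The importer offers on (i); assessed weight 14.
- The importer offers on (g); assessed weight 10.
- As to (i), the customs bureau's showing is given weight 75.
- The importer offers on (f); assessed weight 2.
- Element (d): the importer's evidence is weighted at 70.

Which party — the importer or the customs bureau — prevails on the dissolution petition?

— Issue I —
Stage I.1 — burden on importer; standard: clear and convincing evidence (weight is at least 68).
    (a): 98 − 35 = 63 < 68 [not met]
  Not every element is met, so the importer fails to carry Stage I.1.
The analysis ends at Stage I.1; the customs bureau prevails on this issue.
— Issue II —
Stage II.1 — burden on importer; standard: a more-likely-than-not showing (weight is at least 54).
    (d): 70 ≥ 54 [met]
  All elements met. The importer retains the burden for Stage II.2.
Stage II.2 — burden on importer; standard: a more-likely-than-not showing (weight is at least 54).
    (e): 90 − 22 = 68 ≥ 54 [met]
  Stage II.2 carried; the burden shifts to the customs bureau.
Stage II.3 — burden on customs bureau; standard: a prima facie showing (weight is at least 16).
    (f): 14 − 2 = 12 < 16 [not met]
    (g): 23 − 10 = 13 < 16 [not met]
  The customs bureau does not carry Stage II.3.
The importer prevails on this issue.
— Issue III —
Stage III.1 (importer, the balance of probabilities, weight is at least 49): (h) net 77−14=63 ≥ 49 — meets.
  Stage III.1 is satisfied; the onus moves to the customs bureau.
Stage III.2 (customs bureau, the balance of probabilities, weight is at least 49): (i) net 75−14=61 ≥ 49 — meets.
  The customs bureau carries the last stage.
All stages carried — the customs bureau prevails on this issue.
Per-issue: Issue I → customs bureau; Issue II → importer; Issue III → customs bureau. The importer must prevail on at least one issue; overall, the importer prevails.

importer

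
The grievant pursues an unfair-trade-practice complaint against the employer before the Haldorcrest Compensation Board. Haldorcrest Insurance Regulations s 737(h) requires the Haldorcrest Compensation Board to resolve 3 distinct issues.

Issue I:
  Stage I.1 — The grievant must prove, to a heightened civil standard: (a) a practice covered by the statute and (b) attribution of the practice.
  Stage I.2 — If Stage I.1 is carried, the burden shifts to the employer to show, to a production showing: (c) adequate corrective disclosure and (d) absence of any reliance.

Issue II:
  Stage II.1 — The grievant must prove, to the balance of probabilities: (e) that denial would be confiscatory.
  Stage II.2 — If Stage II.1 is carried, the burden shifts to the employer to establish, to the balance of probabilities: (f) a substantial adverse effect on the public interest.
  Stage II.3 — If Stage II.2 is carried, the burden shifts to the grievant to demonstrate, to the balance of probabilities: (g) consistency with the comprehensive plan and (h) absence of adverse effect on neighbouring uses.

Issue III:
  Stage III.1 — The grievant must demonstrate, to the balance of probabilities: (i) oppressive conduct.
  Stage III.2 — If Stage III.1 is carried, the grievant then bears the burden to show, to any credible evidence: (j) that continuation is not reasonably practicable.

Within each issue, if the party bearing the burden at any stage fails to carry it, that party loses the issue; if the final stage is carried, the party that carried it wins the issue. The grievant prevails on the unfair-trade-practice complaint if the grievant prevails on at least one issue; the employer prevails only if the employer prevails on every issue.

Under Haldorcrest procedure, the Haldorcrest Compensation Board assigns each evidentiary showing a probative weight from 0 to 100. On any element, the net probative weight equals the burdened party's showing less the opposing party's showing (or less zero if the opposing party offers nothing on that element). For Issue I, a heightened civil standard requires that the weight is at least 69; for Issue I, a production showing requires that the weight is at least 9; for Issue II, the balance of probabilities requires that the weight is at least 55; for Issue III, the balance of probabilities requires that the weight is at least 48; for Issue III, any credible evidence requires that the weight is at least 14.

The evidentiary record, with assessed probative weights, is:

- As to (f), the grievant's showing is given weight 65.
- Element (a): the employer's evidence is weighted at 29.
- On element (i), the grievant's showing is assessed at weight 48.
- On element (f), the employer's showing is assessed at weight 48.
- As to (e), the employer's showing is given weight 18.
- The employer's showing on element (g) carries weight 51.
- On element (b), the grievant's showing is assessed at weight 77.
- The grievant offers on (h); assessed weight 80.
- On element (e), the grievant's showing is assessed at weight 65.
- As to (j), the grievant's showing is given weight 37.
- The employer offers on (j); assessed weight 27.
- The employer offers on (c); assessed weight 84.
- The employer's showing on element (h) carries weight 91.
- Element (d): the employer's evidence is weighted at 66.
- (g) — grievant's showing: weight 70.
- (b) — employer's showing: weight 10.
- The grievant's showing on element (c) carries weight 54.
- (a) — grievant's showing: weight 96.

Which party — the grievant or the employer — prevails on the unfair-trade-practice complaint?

— Issue I —
At Stage I.1 the grievant must meet a heightened civil standard (weight is at least 69): on (a) the weight is 96 less the opposing 29 gives net 67, < 69, so (a) does not meet the standard; on (b) the weight is 77 less the opposing 10 gives net 67, < 69, so (b) does not meet the standard.
  Not every element is met, so the grievant fails to carry Stage I.1.
The analysis ends at Stage I.1; the employer prevails on this issue.
— Issue II —
At Stage II.1 the grievant must meet the balance of probabilities (weight is at least 55): on (e) the weight is 65 less the opposing 18 gives net 47, < 55, so (e) does not meet the standard.
  Not every element is met, so the grievant fails to carry Stage II.1.
So the employer prevails on this issue.
— Issue III —
At Stage III.1 the grievant must meet the balance of probabilities (weight is at least 48): on (i) the weight is 48, which does reach 48, so (i) meets the standard.
  Stage III.1 carried; the burden remains with the grievant.
At Stage III.2 the grievant must meet any credible evidence (weight is at least 14): on (j) the weight is 37 less the opposing 27 gives net 10, < 14, so (j) does not meet the standard.
  Stage III.2 not carried; the grievant fails its burden.
The analysis ends at Stage III.2; the employer prevails on this issue.
Per-issue: Issue I → employer; Issue II → employer; Issue III → employer. The grievant must prevail on at least one issue; overall, the employer prevails.

employer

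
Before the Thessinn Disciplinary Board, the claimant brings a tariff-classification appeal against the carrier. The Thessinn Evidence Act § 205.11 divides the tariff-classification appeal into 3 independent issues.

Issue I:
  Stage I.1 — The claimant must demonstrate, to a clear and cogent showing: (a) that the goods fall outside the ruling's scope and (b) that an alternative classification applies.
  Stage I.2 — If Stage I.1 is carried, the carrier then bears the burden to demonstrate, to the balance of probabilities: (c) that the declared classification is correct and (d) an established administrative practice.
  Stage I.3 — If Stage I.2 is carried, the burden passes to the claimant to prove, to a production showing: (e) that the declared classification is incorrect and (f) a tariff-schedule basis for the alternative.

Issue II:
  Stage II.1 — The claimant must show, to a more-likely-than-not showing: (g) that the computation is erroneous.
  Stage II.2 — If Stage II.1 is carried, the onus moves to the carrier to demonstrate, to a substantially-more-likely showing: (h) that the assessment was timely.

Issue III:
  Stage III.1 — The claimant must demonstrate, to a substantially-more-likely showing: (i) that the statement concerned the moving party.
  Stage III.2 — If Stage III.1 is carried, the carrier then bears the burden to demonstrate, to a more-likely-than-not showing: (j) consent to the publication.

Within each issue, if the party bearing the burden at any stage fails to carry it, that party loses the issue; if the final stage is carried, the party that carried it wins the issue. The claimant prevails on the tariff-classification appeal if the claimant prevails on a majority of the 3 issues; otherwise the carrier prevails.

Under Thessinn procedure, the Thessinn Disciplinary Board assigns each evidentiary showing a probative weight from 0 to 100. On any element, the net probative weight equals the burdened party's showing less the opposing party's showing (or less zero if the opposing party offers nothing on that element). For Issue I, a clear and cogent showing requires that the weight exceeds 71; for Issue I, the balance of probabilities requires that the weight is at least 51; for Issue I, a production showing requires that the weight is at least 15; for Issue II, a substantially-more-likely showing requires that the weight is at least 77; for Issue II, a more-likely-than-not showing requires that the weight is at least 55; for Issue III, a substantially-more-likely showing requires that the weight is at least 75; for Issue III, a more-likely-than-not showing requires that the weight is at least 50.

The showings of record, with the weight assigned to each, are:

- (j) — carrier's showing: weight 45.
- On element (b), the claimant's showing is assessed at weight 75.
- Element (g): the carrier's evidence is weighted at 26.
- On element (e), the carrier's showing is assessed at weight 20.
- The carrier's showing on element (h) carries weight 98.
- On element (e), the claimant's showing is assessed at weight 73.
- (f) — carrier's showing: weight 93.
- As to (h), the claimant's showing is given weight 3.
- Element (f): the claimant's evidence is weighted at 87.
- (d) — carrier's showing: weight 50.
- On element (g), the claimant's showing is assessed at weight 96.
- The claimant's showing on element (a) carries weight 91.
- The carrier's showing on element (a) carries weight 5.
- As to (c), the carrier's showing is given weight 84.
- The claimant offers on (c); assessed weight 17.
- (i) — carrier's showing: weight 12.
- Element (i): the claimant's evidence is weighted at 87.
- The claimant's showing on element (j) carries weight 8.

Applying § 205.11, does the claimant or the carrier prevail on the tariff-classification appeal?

claimant

— Issue I —
At Stage I.1 the claimant must meet a clear and cogent showing (weight exceeds 71): on (a) the weight is 91 less the opposing 5 gives net 86, which does exceed 71, so (a) meets the standard; on (b) the weight is 75, > 71, so (b) meets the standard.
  The claimant carries Stage I.1; the carrier now bears the burden.
At Stage I.2 the carrier must meet the balance of probabilities (weight is at least 51): on (c) the weight is 84 less the opposing 17 gives net 67, which does reach 51, so (c) meets the standard; on (d) the weight is 50, which does not reach 51, so (d) does not meet the standard.
  The carrier does not carry Stage I.2.
So the claimant prevails on this issue.
— Issue II —
At Stage II.1 the claimant must meet a more-likely-than-not showing (weight is at least 55): on (g) the weight is 96 less the opposing 26 gives net 70, which does reach 55, so (g) meets the standard.
  Stage II.1 carried; the burden shifts to the carrier.
At Stage II.2 the carrier must meet a substantially-more-likely showing (weight is at least 77): on (h) the weight is 98 less the opposing 3 gives net 95, which does reach 77, so (h) meets the standard.
  The carrier carries the last stage.
Every stage carried; the carrier prevails on this issue.
— Issue III —
Stage III.1 (claimant, a substantially-more-likely showing, weight is at least 75): (i) net 87−12=75 ≥ 75 — meets.
  Stage III.1 carried; the burden shifts to the carrier.
Stage III.2 (carrier, a more-likely-than-not showing, weight is at least 50): (j) net 45−8=37 < 50 — fails.
  The carrier does not carry Stage III.2.
So the claimant prevails on this issue.
Per-issue: Issue I → claimant; Issue II → carrier; Issue III → claimant. The claimant must prevail on a majority of issues; overall, the claimant prevails.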